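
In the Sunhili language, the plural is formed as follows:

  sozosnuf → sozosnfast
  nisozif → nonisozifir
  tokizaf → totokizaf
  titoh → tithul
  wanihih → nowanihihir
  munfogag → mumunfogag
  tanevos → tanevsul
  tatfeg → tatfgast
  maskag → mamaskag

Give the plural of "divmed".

divmdast

titoh and wanihih both end in -h yet inflect differently (tithul, nowanihihir), so the final letter is not what conditions the rule; the last vowel is.
"divmed" has last vowel 'e'. The one such stem in the data (tatfeg → tatfgast) deletes the last vowel and adds -ast (as does sozosnuf), so the same rule applies.
So divmed → divmdast.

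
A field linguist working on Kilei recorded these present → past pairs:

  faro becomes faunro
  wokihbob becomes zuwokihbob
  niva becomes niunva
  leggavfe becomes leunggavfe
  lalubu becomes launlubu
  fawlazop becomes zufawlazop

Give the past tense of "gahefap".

"gahefap" ends in a consonant. The stems ending in a consonant (fawlazop → zufawlazop, wokihbob → zuwokihbob) add the prefix zu-.
So gahefap → zugahefap.

zugahefap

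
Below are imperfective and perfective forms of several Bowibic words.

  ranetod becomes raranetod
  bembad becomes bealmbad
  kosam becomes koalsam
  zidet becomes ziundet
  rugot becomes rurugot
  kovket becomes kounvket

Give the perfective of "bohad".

bembad and ranetod both end in -d yet inflect differently (bealmbad, raranetod), so the final letter is not what conditions the rule; the last vowel is.
"bohad" has last vowel 'a'. The stems whose last vowel is 'a' (bembad → bealmbad, kosam → koalsam) insert -al- after the first vowel.
The other patterns: stems whose last vowel is 'e' insert -un- after the first vowel; stems whose last vowel is 'o' repeat the first consonant+vowel as a prefix.
So bohad → boalhad.

boalhad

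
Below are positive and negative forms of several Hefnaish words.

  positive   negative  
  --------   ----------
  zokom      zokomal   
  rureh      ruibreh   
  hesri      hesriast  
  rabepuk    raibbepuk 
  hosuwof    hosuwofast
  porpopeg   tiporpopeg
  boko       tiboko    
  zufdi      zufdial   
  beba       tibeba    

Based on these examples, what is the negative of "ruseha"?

zufdi and hesri both end in -i yet inflect differently (zufdial, hesriast), so the final letter is not what conditions the rule; the first letter is.
"ruseha" begins with r-. The stems beginning with r- (rabepuk → raibbepuk, rureh → ruibreh) insert -ib- after the first vowel.
So ruseha → ruibseha.

ruibseha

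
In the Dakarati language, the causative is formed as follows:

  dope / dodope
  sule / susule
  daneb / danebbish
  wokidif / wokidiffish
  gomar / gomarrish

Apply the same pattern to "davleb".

dope and daneb both have last vowel 'e' yet inflect differently (dodope, danebbish), so the last vowel is not what conditions the rule; whether the stem ends in a vowel or a consonant is.
"davleb" ends in a consonant. The stems ending in a consonant (daneb → danebbish, wokidif → wokidiffish, gomar → gomarrish) double the final consonant and add -ish.
The other pattern: stems ending in a vowel repeat the first consonant+vowel as a prefix.
So davleb → davlebbish.

davlebbish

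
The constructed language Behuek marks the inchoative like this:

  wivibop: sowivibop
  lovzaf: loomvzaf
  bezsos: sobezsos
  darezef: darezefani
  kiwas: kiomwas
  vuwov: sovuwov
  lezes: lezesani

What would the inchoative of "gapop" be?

"gapop" has last vowel 'o'. The stems whose last vowel is 'o' (vuwov → sovuwov, wivibop → sowivibop, bezsos → sobezsos) add the prefix so-.
So gapop → sogapop.

sogapop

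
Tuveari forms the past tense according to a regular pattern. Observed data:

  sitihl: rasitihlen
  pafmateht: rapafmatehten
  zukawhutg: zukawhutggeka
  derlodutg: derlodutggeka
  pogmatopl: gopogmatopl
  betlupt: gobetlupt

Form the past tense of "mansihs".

ramansihsen

sitihl and pogmatopl both end in -l yet inflect differently (rasitihlen, gopogmatopl), so the final letter is not what conditions the rule; the second-to-last letter is.
"mansihs" has second-to-last letter 'h'. The stems whose second-to-last letter is 'h' (sitihl → rasitihlen, pafmateht → rapafmatehten) add ra- … -en around the stem.
The other patterns: stems whose second-to-last letter is 't' double the final consonant and add -eka; stems whose second-to-last letter is 'p' add the prefix go-.
So mansihs → ramansihsen.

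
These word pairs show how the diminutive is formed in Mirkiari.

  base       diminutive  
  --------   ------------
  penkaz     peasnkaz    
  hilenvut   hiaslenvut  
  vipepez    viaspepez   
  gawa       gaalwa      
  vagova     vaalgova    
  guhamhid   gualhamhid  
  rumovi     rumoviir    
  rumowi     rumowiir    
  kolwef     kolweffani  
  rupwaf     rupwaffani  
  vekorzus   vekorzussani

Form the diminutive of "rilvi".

rilviir

penkaz and gawa both have last vowel 'a' yet inflect differently (peasnkaz, gaalwa), so the last vowel is not what conditions the rule; the final letter is.
"rilvi" ends in -i. The stems ending in -i (rumovi → rumoviir, rumowi → rumowiir) add -ir.
So rilvi → rilviir.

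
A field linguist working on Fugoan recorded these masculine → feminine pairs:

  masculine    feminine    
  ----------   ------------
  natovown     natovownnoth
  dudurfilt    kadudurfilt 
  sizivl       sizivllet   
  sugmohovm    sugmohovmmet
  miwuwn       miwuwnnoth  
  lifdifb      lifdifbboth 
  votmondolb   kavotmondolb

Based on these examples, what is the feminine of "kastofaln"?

votmondolb and lifdifb both end in -b yet inflect differently (kavotmondolb, lifdifbboth), so the final letter is not what conditions the rule; the second-to-last letter is.
"kastofaln" has second-to-last letter 'l'. The stems whose second-to-last letter is 'l' (dudurfilt → kadudurfilt, votmondolb → kavotmondolb) add the prefix ka-.
The other patterns: stems whose second-to-last letter is 'v' double the final consonant and add -et; stems whose second-to-last letter is 'f' or 'w' double the final consonant and add -oth.
So kastofaln → kakastofaln.

kakastofaln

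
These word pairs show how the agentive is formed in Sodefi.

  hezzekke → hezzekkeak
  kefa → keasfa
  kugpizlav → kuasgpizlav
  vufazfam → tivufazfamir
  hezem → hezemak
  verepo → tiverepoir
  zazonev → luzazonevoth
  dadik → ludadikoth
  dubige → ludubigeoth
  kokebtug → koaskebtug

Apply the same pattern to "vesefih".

tivesefihir

"vesefih" begins with v-. The stems beginning with v- (vufazfam → tivufazfamir, verepo → tiverepoir) add ti- … -ir around the stem.
The other patterns: stems beginning with h- add -ak; stems beginning with k- insert -as- after the first vowel; stems beginning with d- or z- add lu- … -oth around the stem.
So vesefih → tivesefihir.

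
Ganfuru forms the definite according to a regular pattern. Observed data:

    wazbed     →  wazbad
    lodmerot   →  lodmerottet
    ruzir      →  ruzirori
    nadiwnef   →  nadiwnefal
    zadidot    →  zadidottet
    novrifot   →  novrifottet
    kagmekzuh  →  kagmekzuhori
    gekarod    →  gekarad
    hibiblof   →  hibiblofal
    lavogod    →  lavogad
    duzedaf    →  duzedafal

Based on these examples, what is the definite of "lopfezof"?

lopfezofal

gekarod and novrifot both have last vowel 'o' yet inflect differently (gekarad, novrifottet), so the last vowel is not what conditions the rule; the final letter is.
"lopfezof" ends in -f. The stems ending in -f (duzedaf → duzedafal, nadiwnef → nadiwnefal, hibiblof → hibiblofal) add -al.
So lopfezof → lopfezofal.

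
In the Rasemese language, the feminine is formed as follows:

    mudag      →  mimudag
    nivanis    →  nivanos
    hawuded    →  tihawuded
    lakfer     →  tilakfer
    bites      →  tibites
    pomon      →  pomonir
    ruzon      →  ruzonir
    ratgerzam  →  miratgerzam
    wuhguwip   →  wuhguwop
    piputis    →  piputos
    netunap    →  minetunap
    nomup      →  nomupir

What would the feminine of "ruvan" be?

miruvan

bites and piputis both end in -s yet inflect differently (tibites, piputos), so the final letter is not what conditions the rule; the last vowel is.
"ruvan" has last vowel 'a'. The stems whose last vowel is 'a' (mudag → mimudag, ratgerzam → miratgerzam, netunap → minetunap) add the prefix mi-.
So ruvan → miruvan.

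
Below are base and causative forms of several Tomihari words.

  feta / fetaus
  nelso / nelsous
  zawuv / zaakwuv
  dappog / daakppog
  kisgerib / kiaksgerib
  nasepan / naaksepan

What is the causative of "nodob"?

"nodob" ends in a consonant. The stems ending in a consonant (zawuv → zaakwuv, dappog → daakppog, kisgerib → kiaksgerib) insert -ak- after the first vowel.
So nodob → noakdob.

noakdob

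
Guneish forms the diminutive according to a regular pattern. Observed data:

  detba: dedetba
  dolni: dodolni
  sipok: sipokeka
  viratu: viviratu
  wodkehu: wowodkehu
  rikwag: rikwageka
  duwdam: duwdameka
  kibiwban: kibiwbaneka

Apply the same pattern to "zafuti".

zazafuti

detba and kibiwban both have last vowel 'a' yet inflect differently (dedetba, kibiwbaneka), so the last vowel is not what conditions the rule; whether the stem ends in a vowel or a consonant is.
"zafuti" ends in a vowel. The stems ending in a vowel (dolni → dodolni, wodkehu → wowodkehu, viratu → viviratu) repeat the first consonant+vowel as a prefix.
So zafuti → zazafuti.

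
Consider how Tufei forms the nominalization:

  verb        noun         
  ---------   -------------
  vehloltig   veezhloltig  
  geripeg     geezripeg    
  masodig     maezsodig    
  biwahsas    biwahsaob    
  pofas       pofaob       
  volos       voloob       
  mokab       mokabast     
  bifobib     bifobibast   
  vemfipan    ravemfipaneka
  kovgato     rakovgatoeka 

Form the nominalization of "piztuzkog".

biwahsas and mokab both have last vowel 'a' yet inflect differently (biwahsaob, mokabast), so the last vowel is not what conditions the rule; the final letter is.
"piztuzkog" ends in -g. The stems ending in -g (vehloltig → veezhloltig, geripeg → geezripeg, masodig → maezsodig) insert -ez- after the first vowel.
The other patterns: stems ending in -s drop the final letter and add -ob; stems ending in -b add -ast; stems ending in -n or -o add ra- … -eka around the stem.
So piztuzkog → piezztuzkog.

piezztuzkog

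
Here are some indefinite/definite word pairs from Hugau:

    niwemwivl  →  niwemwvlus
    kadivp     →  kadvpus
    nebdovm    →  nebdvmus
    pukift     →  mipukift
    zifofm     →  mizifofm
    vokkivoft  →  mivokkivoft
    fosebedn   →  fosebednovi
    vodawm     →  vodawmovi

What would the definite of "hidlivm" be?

hidlvmus

nebdovm and zifofm both end in -m yet inflect differently (nebdvmus, mizifofm), so the final letter is not what conditions the rule; the second-to-last letter is.
"hidlivm" has second-to-last letter 'v'. The stems whose second-to-last letter is 'v' (niwemwivl → niwemwvlus, kadivp → kadvpus, nebdovm → nebdvmus) delete the last vowel and add -us.
The other patterns: stems whose second-to-last letter is 'f' add the prefix mi-; stems whose second-to-last letter is 'd' or 'w' add -ovi.
So hidlivm → hidlvmus.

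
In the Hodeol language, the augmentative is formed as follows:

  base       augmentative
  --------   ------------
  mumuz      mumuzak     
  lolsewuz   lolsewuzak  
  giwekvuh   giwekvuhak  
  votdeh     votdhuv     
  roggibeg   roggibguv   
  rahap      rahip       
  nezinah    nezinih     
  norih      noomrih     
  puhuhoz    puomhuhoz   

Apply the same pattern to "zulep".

zulpuv

giwekvuh and votdeh both end in -h yet inflect differently (giwekvuhak, votdhuv), so the final letter is not what conditions the rule; the last vowel is.
"zulep" has last vowel 'e'. The stems whose last vowel is 'e' (votdeh → votdhuv, roggibeg → roggibguv) delete the last vowel and add -uv.
The other patterns: stems whose last vowel is 'u' add -ak; stems whose last vowel is 'a' change the last vowel to 'i'; stems whose last vowel is 'i' or 'o' insert -om- after the first vowel.
So zulep → zulpuv.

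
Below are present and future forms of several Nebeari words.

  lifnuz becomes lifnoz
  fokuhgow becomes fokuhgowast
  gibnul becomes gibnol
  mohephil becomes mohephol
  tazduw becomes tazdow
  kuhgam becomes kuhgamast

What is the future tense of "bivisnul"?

"bivisnul" has last vowel 'u'. The stems whose last vowel is 'u' (gibnul → gibnol, lifnuz → lifnoz, tazduw → tazdow) change the last vowel to 'o'.
The other pattern: stems whose last vowel is 'a' or 'o' add -ast.
So bivisnul → bivisnol.

bivisnol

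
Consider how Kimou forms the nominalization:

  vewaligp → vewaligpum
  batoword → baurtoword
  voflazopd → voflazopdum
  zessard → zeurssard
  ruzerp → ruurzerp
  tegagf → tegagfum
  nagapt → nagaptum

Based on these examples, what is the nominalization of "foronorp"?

fourronorp

ruzerp and vewaligp both end in -p yet inflect differently (ruurzerp, vewaligpum), so the final letter is not what conditions the rule; the second-to-last letter is.
"foronorp" has second-to-last letter 'r'. The stems whose second-to-last letter is 'r' (batoword → baurtoword, ruzerp → ruurzerp, zessard → zeurssard) insert -ur- after the first vowel.
So foronorp → fourronorp.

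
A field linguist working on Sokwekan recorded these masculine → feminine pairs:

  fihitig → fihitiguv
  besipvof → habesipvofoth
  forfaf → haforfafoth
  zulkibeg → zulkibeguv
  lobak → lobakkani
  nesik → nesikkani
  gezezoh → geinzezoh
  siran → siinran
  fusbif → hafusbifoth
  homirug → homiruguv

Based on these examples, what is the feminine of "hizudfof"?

hahizudfofoth

fihitig and fusbif both have last vowel 'i' yet inflect differently (fihitiguv, hafusbifoth), so the last vowel is not what conditions the rule; the final letter is.
"hizudfof" ends in -f. The stems ending in -f (besipvof → habesipvofoth, forfaf → haforfafoth, fusbif → hafusbifoth) add ha- … -oth around the stem.
The other patterns: stems ending in -g add -uv; stems ending in -h or -n insert -in- after the first vowel; stems ending in -k double the final consonant and add -ani.
So hizudfof → hahizudfofoth.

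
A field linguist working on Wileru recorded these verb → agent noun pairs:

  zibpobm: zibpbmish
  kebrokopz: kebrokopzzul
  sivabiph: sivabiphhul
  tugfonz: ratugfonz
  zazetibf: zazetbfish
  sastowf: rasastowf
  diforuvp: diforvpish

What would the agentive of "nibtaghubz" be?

nibtaghbzish

"nibtaghubz" has second-to-last letter 'b'. The stems whose second-to-last letter is 'b' (zazetibf → zazetbfish, zibpobm → zibpbmish) delete the last vowel and add -ish.
So nibtaghubz → nibtaghbzish.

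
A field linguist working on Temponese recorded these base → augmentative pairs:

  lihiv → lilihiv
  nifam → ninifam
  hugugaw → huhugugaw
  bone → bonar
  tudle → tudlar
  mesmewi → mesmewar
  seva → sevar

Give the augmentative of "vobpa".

lihiv and mesmewi both have last vowel 'i' yet inflect differently (lilihiv, mesmewar), so the last vowel is not what conditions the rule; whether the stem ends in a vowel or a consonant is.
"vobpa" ends in a vowel. The stems ending in a vowel (bone → bonar, tudle → tudlar, mesmewi → mesmewar) drop the final letter and add -ar.
The other pattern: stems ending in a consonant repeat the first consonant+vowel as a prefix.
So vobpa → vobpar.

vobpar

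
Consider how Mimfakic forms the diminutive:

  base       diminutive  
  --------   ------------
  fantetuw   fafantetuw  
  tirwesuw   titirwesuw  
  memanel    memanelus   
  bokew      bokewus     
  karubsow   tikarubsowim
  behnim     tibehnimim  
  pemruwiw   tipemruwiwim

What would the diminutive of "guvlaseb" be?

"guvlaseb" has last vowel 'e'. The stems whose last vowel is 'e' (memanel → memanelus, bokew → bokewus) add -us.
So guvlaseb → guvlasebus.

guvlasebus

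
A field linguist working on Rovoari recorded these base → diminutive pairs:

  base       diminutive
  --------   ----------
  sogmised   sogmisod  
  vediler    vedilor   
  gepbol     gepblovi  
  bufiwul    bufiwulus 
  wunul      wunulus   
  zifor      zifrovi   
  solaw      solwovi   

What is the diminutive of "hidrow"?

wunul and gepbol both end in -l yet inflect differently (wunulus, gepblovi), so the final letter is not what conditions the rule; the last vowel is.
"hidrow" has last vowel 'o'. The stems whose last vowel is 'o' (gepbol → gepblovi, zifor → zifrovi) delete the last vowel and add -ovi.
So hidrow → hidrwovi.

hidrwovi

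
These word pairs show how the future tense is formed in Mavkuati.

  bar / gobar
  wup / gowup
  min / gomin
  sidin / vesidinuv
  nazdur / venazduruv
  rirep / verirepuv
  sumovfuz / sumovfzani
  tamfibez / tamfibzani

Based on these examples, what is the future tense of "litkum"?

min and sidin both end in -n yet inflect differently (gomin, vesidinuv), so the final letter is not what conditions the rule; the number of vowels is.
"litkum" has 2 vowels. The stems with 2 vowels (sidin → vesidinuv, nazdur → venazduruv, rirep → verirepuv) add ve- … -uv around the stem.
The other patterns: stems with 1 vowel add the prefix go-; stems with 3 vowels delete the last vowel and add -ani.
So litkum → velitkumuv.

velitkumuv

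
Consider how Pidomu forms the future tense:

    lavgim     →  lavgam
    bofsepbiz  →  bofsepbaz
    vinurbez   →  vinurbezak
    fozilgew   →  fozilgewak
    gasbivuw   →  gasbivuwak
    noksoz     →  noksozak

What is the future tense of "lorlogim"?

lorlogam

bofsepbiz and vinurbez both end in -z yet inflect differently (bofsepbaz, vinurbezak), so the final letter is not what conditions the rule; the last vowel is.
"lorlogim" has last vowel 'i'. The stems whose last vowel is 'i' (lavgim → lavgam, bofsepbiz → bofsepbaz) change the last vowel to 'a'.
So lorlogim → lorlogam.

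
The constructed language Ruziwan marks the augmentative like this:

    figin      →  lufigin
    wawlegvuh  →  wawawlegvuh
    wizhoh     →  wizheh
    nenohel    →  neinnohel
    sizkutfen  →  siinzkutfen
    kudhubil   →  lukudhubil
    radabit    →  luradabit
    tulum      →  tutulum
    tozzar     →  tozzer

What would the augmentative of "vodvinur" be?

vovodvinur

"vodvinur" has last vowel 'u'. The stems whose last vowel is 'u' (tulum → tutulum, wawlegvuh → wawawlegvuh) repeat the first consonant+vowel as a prefix.
The other patterns: stems whose last vowel is 'a' or 'o' change the last vowel to 'e'; stems whose last vowel is 'i' add the prefix lu-; stems whose last vowel is 'e' insert -in- after the first vowel.
So vodvinur → vovodvinur.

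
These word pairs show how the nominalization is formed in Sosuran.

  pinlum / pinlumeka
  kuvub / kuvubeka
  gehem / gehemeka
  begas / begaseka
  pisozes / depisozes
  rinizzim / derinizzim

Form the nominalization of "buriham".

"buriham" has 3 vowels. The stems with 3 vowels (pisozes → depisozes, rinizzim → derinizzim) add the prefix de-.
The other pattern: stems with 2 vowels add -eka.
So buriham → deburiham.

deburiham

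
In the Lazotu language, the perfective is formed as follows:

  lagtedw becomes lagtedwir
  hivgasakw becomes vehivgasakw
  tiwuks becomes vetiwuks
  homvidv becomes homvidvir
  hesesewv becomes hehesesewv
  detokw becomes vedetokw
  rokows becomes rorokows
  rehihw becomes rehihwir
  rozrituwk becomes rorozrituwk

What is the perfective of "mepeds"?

"mepeds" has second-to-last letter 'd'. The stems whose second-to-last letter is 'd' (lagtedw → lagtedwir, homvidv → homvidvir) add -ir.
The other patterns: stems whose second-to-last letter is 'w' repeat the first consonant+vowel as a prefix; stems whose second-to-last letter is 'k' add the prefix ve-.
So mepeds → mepedsir.

mepedsir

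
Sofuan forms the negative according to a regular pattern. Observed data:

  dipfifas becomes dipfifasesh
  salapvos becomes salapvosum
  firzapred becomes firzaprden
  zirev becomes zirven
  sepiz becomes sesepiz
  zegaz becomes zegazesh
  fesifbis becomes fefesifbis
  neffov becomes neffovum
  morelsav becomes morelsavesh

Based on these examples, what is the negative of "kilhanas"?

fesifbis and dipfifas both end in -s yet inflect differently (fefesifbis, dipfifasesh), so the final letter is not what conditions the rule; the last vowel is.
"kilhanas" has last vowel 'a'. The stems whose last vowel is 'a' (dipfifas → dipfifasesh, zegaz → zegazesh, morelsav → morelsavesh) add -esh.
So kilhanas → kilhanasesh.

kilhanasesh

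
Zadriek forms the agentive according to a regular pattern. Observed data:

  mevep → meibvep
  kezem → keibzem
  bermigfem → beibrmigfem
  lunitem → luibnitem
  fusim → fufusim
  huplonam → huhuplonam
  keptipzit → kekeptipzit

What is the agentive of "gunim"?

"gunim" has last vowel 'i'. The stems whose last vowel is 'i' (fusim → fufusim, keptipzit → kekeptipzit) repeat the first consonant+vowel as a prefix.
The other pattern: stems whose last vowel is 'e' insert -ib- after the first vowel.
So gunim → gugunim.

gugunim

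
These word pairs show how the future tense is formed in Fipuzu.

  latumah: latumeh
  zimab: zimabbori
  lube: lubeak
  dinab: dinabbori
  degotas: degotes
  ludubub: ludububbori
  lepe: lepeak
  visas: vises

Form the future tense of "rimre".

zimab and degotas both have last vowel 'a' yet inflect differently (zimabbori, degotes), so the last vowel is not what conditions the rule; the final letter is.
"rimre" ends in -e. The stems ending in -e (lepe → lepeak, lube → lubeak) add -ak.
So rimre → rimreak.

rimreak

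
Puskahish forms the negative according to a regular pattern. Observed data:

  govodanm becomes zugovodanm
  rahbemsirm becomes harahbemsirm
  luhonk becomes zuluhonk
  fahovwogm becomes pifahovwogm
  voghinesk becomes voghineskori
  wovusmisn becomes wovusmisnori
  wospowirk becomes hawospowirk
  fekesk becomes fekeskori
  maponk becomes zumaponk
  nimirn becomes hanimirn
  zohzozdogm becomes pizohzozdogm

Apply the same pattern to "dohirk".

hadohirk

wospowirk and voghinesk both end in -k yet inflect differently (hawospowirk, voghineskori), so the final letter is not what conditions the rule; the second-to-last letter is.
"dohirk" has second-to-last letter 'r'. The stems whose second-to-last letter is 'r' (rahbemsirm → harahbemsirm, nimirn → hanimirn, wospowirk → hawospowirk) add the prefix ha-.
So dohirk → hadohirk.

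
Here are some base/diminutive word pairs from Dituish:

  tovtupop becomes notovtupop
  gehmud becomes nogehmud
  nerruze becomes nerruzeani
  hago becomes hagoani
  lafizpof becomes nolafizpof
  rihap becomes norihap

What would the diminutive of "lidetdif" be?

nolidetdif

hago and lafizpof both have last vowel 'o' yet inflect differently (hagoani, nolafizpof), so the last vowel is not what conditions the rule; whether the stem ends in a vowel or a consonant is.
"lidetdif" ends in a consonant. The stems ending in a consonant (rihap → norihap, gehmud → nogehmud, lafizpof → nolafizpof) add the prefix no-.
So lidetdif → nolidetdif.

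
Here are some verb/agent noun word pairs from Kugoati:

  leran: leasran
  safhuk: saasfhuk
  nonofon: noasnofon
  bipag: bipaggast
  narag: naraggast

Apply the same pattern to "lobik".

loasbik

narag and leran both have last vowel 'a' yet inflect differently (naraggast, leasran), so the last vowel is not what conditions the rule; the final letter is.
"lobik" ends in -k. The one such stem in the data (safhuk → saasfhuk) inserts -as- after the first vowel (as do nonofon, leran), so the same rule applies.
So lobik → loasbik.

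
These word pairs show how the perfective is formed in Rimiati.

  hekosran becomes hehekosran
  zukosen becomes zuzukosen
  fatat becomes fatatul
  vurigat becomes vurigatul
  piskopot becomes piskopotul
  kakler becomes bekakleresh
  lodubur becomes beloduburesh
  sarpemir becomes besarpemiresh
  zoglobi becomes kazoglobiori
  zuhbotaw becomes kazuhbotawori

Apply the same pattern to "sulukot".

sulukotul

hekosran and fatat both have last vowel 'a' yet inflect differently (hehekosran, fatatul), so the last vowel is not what conditions the rule; the final letter is.
"sulukot" ends in -t. The stems ending in -t (fatat → fatatul, vurigat → vurigatul, piskopot → piskopotul) add -ul.
The other patterns: stems ending in -n repeat the first consonant+vowel as a prefix; stems ending in -r add be- … -esh around the stem; stems ending in -i or -w add ka- … -ori around the stem.
So sulukot → sulukotul.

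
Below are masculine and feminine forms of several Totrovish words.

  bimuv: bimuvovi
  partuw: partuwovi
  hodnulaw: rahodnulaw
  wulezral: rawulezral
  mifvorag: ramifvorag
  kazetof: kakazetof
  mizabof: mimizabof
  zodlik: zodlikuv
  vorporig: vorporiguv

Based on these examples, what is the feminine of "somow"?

partuw and hodnulaw both end in -w yet inflect differently (partuwovi, rahodnulaw), so the final letter is not what conditions the rule; the last vowel is.
"somow" has last vowel 'o'. The stems whose last vowel is 'o' (kazetof → kakazetof, mizabof → mimizabof) repeat the first consonant+vowel as a prefix.
So somow → sosomow.

sosomow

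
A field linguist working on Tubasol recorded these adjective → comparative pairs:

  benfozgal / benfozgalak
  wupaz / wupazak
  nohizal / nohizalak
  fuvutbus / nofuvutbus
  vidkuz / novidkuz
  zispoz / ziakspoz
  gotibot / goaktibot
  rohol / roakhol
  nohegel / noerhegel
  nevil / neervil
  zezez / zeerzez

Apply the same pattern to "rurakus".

norurakus

wupaz and vidkuz both end in -z yet inflect differently (wupazak, novidkuz), so the final letter is not what conditions the rule; the last vowel is.
"rurakus" has last vowel 'u'. The stems whose last vowel is 'u' (fuvutbus → nofuvutbus, vidkuz → novidkuz) add the prefix no-.
So rurakus → norurakus.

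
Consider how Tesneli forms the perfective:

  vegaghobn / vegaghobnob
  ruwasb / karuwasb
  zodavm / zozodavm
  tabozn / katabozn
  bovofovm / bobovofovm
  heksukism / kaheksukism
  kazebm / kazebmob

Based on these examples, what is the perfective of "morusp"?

kamorusp

"morusp" has second-to-last letter 's'. The stems whose second-to-last letter is 's' (heksukism → kaheksukism, ruwasb → karuwasb) add the prefix ka-.
So morusp → kamorusp.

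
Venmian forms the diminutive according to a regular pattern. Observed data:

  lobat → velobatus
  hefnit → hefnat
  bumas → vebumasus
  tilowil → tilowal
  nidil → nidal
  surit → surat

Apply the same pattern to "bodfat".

surit and lobat both end in -t yet inflect differently (surat, velobatus), so the final letter is not what conditions the rule; the last vowel is.
"bodfat" has last vowel 'a'. The stems whose last vowel is 'a' (bumas → vebumasus, lobat → velobatus) add ve- … -us around the stem.
So bodfat → vebodfatus.

vebodfatus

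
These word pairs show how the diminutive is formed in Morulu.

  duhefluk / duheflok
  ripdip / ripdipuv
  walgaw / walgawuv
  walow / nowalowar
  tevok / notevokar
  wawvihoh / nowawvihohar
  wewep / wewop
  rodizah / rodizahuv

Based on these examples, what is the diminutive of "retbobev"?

wawvihoh and rodizah both end in -h yet inflect differently (nowawvihohar, rodizahuv), so the final letter is not what conditions the rule; the last vowel is.
"retbobev" has last vowel 'e'. The one such stem in the data (wewep → wewop) changes the last vowel to 'o' (as does duhefluk), so the same rule applies.
The other patterns: stems whose last vowel is 'o' add no- … -ar around the stem; stems whose last vowel is 'a' or 'i' add -uv.
So retbobev → retbobov.

retbobov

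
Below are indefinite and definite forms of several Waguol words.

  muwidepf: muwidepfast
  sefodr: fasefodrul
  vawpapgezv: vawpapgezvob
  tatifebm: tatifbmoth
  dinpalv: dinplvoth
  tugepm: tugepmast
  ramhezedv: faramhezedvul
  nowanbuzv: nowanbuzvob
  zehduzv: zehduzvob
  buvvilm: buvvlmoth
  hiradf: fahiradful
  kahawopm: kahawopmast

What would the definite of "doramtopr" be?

doramtoprast

"doramtopr" has second-to-last letter 'p'. The stems whose second-to-last letter is 'p' (muwidepf → muwidepfast, kahawopm → kahawopmast, tugepm → tugepmast) add -ast.
The other patterns: stems whose second-to-last letter is 'z' add -ob; stems whose second-to-last letter is 'd' add fa- … -ul around the stem; stems whose second-to-last letter is 'b' or 'l' delete the last vowel and add -oth.
So doramtopr → doramtoprast.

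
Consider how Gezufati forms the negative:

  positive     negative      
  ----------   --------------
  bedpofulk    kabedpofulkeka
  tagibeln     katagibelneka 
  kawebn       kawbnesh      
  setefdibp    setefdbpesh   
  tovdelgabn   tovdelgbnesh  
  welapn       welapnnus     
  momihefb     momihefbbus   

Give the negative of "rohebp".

rohbpesh

tagibeln and kawebn both end in -n yet inflect differently (katagibelneka, kawbnesh), so the final letter is not what conditions the rule; the second-to-last letter is.
"rohebp" has second-to-last letter 'b'. The stems whose second-to-last letter is 'b' (kawebn → kawbnesh, setefdibp → setefdbpesh, tovdelgabn → tovdelgbnesh) delete the last vowel and add -esh.
The other patterns: stems whose second-to-last letter is 'l' add ka- … -eka around the stem; stems whose second-to-last letter is 'f' or 'p' double the final consonant and add -us.
So rohebp → rohbpesh.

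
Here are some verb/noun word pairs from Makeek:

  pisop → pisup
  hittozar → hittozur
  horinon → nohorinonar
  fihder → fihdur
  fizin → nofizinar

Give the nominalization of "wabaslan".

horinon and pisop both have last vowel 'o' yet inflect differently (nohorinonar, pisup), so the last vowel is not what conditions the rule; the final letter is.
"wabaslan" ends in -n. The stems ending in -n (horinon → nohorinonar, fizin → nofizinar) add no- … -ar around the stem.
The other pattern: stems ending in -p or -r change the last vowel to 'u'.
So wabaslan → nowabaslanar.

nowabaslanar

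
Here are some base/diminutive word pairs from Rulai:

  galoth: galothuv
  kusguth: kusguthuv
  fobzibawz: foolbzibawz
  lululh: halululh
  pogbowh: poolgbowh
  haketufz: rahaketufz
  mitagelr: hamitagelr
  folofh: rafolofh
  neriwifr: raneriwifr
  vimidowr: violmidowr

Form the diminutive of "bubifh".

"bubifh" has second-to-last letter 'f'. The stems whose second-to-last letter is 'f' (neriwifr → raneriwifr, haketufz → rahaketufz, folofh → rafolofh) add the prefix ra-.
So bubifh → rabubifh.

rabubifh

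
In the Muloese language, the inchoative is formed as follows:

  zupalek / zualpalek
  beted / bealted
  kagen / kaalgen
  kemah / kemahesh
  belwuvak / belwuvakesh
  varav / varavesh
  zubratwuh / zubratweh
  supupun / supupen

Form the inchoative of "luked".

lualked

"luked" has last vowel 'e'. The stems whose last vowel is 'e' (zupalek → zualpalek, beted → bealted, kagen → kaalgen) insert -al- after the first vowel.
The other patterns: stems whose last vowel is 'a' add -esh; stems whose last vowel is 'u' change the last vowel to 'e'.
So luked → lualked.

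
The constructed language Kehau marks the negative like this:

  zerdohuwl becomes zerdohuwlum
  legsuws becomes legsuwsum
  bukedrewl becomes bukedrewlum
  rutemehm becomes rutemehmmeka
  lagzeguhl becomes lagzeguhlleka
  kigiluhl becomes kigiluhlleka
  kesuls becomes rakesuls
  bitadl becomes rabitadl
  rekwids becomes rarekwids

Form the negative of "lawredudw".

zerdohuwl and lagzeguhl both end in -l yet inflect differently (zerdohuwlum, lagzeguhlleka), so the final letter is not what conditions the rule; the second-to-last letter is.
"lawredudw" has second-to-last letter 'd'. The stems whose second-to-last letter is 'd' (bitadl → rabitadl, rekwids → rarekwids) add the prefix ra-.
So lawredudw → ralawredudw.

ralawredudw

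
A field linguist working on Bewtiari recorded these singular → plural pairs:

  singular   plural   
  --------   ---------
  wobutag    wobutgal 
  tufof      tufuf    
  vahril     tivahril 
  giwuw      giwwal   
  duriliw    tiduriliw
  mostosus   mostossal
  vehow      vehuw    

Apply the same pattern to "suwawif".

tisuwawif

giwuw and vehow both end in -w yet inflect differently (giwwal, vehuw), so the final letter is not what conditions the rule; the last vowel is.
"suwawif" has last vowel 'i'. The stems whose last vowel is 'i' (duriliw → tiduriliw, vahril → tivahril) add the prefix ti-.
The other patterns: stems whose last vowel is 'a' or 'u' delete the last vowel and add -al; stems whose last vowel is 'o' change the last vowel to 'u'.
So suwawif → tisuwawif.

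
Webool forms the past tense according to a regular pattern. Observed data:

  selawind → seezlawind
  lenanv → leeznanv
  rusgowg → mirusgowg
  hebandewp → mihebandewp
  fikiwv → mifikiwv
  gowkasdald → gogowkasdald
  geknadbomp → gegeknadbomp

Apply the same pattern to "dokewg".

midokewg

"dokewg" has second-to-last letter 'w'. The stems whose second-to-last letter is 'w' (rusgowg → mirusgowg, hebandewp → mihebandewp, fikiwv → mifikiwv) add the prefix mi-.
So dokewg → midokewg.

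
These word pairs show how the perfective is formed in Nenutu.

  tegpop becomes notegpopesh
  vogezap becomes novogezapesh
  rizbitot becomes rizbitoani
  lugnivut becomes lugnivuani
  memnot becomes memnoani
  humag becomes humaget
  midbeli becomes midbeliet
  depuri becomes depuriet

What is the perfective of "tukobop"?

tegpop and rizbitot both have last vowel 'o' yet inflect differently (notegpopesh, rizbitoani), so the last vowel is not what conditions the rule; the final letter is.
"tukobop" ends in -p. The stems ending in -p (tegpop → notegpopesh, vogezap → novogezapesh) add no- … -esh around the stem.
The other patterns: stems ending in -t drop the final letter and add -ani; stems ending in -g or -i add -et.
So tukobop → notukobopesh.

notukobopesh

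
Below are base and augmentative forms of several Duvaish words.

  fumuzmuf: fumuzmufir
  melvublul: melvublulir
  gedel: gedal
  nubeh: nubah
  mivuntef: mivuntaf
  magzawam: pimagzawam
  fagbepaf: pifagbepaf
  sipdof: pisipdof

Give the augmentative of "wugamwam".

piwugamwam

"wugamwam" has last vowel 'a'. The stems whose last vowel is 'a' (magzawam → pimagzawam, fagbepaf → pifagbepaf) add the prefix pi-.
The other patterns: stems whose last vowel is 'u' add -ir; stems whose last vowel is 'e' change the last vowel to 'a'.
So wugamwam → piwugamwam.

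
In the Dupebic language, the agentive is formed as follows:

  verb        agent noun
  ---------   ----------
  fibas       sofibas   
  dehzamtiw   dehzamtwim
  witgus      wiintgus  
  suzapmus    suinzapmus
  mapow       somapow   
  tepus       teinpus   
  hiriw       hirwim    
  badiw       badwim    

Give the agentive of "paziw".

pazwim

hiriw and mapow both end in -w yet inflect differently (hirwim, somapow), so the final letter is not what conditions the rule; the last vowel is.
"paziw" has last vowel 'i'. The stems whose last vowel is 'i' (hiriw → hirwim, dehzamtiw → dehzamtwim, badiw → badwim) delete the last vowel and add -im.
So paziw → pazwim.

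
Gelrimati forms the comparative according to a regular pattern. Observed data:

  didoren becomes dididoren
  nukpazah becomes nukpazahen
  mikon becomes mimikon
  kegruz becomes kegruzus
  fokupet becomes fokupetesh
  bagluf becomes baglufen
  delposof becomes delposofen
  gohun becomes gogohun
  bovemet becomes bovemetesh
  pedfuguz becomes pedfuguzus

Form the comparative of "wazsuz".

gohun and kegruz both have last vowel 'u' yet inflect differently (gogohun, kegruzus), so the last vowel is not what conditions the rule; the final letter is.
"wazsuz" ends in -z. The stems ending in -z (kegruz → kegruzus, pedfuguz → pedfuguzus) add -us.
So wazsuz → wazsuzus.

wazsuzus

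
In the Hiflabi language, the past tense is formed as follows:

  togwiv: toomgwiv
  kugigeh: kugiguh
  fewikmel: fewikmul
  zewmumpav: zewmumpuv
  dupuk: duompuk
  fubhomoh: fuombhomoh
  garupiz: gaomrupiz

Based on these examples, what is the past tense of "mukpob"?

muomkpob

kugigeh and fubhomoh both end in -h yet inflect differently (kugiguh, fuombhomoh), so the final letter is not what conditions the rule; the last vowel is.
"mukpob" has last vowel 'o'. The one such stem in the data (fubhomoh → fuombhomoh) inserts -om- after the first vowel (as do garupiz, dupuk), so the same rule applies.
The other pattern: stems whose last vowel is 'a' or 'e' change the last vowel to 'u'.
So mukpob → muomkpob.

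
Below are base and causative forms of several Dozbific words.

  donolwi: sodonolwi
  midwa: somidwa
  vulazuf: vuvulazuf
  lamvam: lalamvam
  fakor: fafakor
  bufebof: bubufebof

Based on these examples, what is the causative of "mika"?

midwa and lamvam both have last vowel 'a' yet inflect differently (somidwa, lalamvam), so the last vowel is not what conditions the rule; whether the stem ends in a vowel or a consonant is.
"mika" ends in a vowel. The stems ending in a vowel (donolwi → sodonolwi, midwa → somidwa) add the prefix so-.
The other pattern: stems ending in a consonant repeat the first consonant+vowel as a prefix.
So mika → somika.

somika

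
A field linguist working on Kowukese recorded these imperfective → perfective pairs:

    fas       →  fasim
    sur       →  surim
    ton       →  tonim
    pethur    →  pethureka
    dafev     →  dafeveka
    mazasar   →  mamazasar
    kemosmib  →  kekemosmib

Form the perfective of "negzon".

"negzon" has 2 vowels. The stems with 2 vowels (pethur → pethureka, dafev → dafeveka) add -eka.
So negzon → negzoneka.

negzoneka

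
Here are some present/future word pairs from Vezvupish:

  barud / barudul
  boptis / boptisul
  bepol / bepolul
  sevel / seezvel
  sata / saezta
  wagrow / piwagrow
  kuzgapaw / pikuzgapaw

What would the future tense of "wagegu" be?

"wagegu" begins with w-. The one such stem in the data (wagrow → piwagrow) adds the prefix pi-, so the same rule applies.
The other patterns: stems beginning with b- add -ul; stems beginning with s- insert -ez- after the first vowel.
So wagegu → piwagegu.

piwagegu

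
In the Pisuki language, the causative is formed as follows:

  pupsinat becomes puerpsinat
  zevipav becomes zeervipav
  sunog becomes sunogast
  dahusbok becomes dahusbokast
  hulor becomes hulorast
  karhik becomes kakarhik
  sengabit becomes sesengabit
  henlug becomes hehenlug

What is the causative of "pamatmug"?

papamatmug

"pamatmug" has last vowel 'u'. The one such stem in the data (henlug → hehenlug) repeats the first consonant+vowel as a prefix (as do karhik, sengabit), so the same rule applies.
So pamatmug → papamatmug.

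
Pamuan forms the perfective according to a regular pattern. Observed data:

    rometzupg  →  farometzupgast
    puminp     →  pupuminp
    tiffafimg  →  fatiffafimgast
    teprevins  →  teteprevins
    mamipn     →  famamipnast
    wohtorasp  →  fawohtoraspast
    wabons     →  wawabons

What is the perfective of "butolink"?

bubutolink

"butolink" has second-to-last letter 'n'. The stems whose second-to-last letter is 'n' (teprevins → teteprevins, puminp → pupuminp, wabons → wawabons) repeat the first consonant+vowel as a prefix.
The other pattern: stems whose second-to-last letter is 'm', 'p' or 's' add fa- … -ast around the stem.
So butolink → bubutolink.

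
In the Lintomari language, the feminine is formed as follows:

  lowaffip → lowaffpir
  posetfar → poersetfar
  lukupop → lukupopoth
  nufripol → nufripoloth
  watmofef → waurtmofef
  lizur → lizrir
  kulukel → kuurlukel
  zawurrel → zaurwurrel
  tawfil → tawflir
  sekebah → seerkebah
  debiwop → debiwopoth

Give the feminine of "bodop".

nufripol and zawurrel both end in -l yet inflect differently (nufripoloth, zaurwurrel), so the final letter is not what conditions the rule; the last vowel is.
"bodop" has last vowel 'o'. The stems whose last vowel is 'o' (debiwop → debiwopoth, lukupop → lukupopoth, nufripol → nufripoloth) add -oth.
The other patterns: stems whose last vowel is 'e' insert -ur- after the first vowel; stems whose last vowel is 'i' or 'u' delete the last vowel and add -ir; stems whose last vowel is 'a' insert -er- after the first vowel.
So bodop → bodopoth.

bodopoth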